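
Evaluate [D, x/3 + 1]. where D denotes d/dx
\frac{1}{3}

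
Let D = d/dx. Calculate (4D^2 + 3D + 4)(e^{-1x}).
5 e^{- x}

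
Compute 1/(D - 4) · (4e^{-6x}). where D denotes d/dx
- \frac{2 e^{- 6 x}}{5}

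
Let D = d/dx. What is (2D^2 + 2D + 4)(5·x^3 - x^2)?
20 x^{3} + 26 x^{2} + 56 x - 4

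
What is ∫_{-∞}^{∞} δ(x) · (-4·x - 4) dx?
-4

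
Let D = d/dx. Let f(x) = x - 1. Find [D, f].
1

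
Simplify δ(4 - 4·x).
\frac{\delta(x - 1)}{4}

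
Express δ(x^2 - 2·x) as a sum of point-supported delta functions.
\frac{\delta(x - 2) + \delta(x)}{2}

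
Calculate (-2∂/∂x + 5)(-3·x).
6 - 15 x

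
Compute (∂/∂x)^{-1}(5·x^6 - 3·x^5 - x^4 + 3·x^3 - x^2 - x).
\frac{5 x^{7}}{7} - \frac{x^{6}}{2} - \frac{x^{5}}{5} + \frac{3 x^{4}}{4} - \frac{x^{3}}{3} - \frac{x^{2}}{2}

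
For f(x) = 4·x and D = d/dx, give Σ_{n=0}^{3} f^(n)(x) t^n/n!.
4 t + 4 x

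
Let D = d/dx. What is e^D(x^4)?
x^{4} + 4 x^{3} + 6 x^{2} + 4 x + 1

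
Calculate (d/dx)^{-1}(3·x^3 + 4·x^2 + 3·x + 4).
\frac{3 x^{4}}{4} + \frac{4 x^{3}}{3} + \frac{3 x^{2}}{2} + 4 x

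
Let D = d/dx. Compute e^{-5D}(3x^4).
3 x^{4} - 60 x^{3} + 450 x^{2} - 1500 x + 1875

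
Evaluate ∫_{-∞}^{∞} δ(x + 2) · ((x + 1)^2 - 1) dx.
0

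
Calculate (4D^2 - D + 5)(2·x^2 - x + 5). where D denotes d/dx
10 x^{2} - 9 x + 42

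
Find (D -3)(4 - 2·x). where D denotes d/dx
6 x - 14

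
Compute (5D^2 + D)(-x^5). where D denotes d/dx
5 x^{3} \left(- x - 20\right)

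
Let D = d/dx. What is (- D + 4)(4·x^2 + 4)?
16 x^{2} - 8 x + 16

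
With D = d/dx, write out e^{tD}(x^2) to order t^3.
t^{2} + 2 t x + x^{2}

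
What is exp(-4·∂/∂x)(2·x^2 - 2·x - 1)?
2 x^{2} - 18 x + 39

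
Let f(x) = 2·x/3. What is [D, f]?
\frac{2}{3}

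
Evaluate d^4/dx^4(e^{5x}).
625 e^{5 x}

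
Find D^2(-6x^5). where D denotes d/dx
- 120 x^{3}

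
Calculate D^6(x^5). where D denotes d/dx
0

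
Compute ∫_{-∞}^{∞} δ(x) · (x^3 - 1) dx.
-1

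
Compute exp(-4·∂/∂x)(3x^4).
3 x^{4} - 48 x^{3} + 288 x^{2} - 768 x + 768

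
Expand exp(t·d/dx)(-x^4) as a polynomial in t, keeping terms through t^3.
x \left(- 4 t^{3} - 6 t^{2} x - 4 t x^{2} - x^{3}\right)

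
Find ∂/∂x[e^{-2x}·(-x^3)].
x^{2} \left(2 x - 3\right) e^{- 2 x}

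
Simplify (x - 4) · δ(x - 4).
0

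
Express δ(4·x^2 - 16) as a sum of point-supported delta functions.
\frac{\delta(x - 2) + \delta(x + 2)}{16}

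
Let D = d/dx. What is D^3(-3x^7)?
- 630 x^{4}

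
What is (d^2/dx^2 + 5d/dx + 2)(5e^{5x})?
260 e^{5 x}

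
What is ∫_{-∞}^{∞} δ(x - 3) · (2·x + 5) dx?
11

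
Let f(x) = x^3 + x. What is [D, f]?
3 x^{2} + 1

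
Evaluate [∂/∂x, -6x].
-6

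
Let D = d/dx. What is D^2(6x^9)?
432 x^{7}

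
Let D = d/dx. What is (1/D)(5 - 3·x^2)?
- x^{3} + 5 x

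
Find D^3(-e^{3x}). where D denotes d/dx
- 27 e^{3 x}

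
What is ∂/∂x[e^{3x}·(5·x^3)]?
15 x^{2} \left(x + 1\right) e^{3 x}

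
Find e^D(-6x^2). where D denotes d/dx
- 6 x^{2} - 12 x - 6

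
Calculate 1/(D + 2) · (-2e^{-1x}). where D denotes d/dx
- 2 e^{- x}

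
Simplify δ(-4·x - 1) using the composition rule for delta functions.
\frac{\delta(x + 1/4)}{4}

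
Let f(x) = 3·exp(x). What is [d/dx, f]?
3 e^{x}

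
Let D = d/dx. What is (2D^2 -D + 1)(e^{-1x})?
4 e^{- x}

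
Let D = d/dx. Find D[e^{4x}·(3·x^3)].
x^{2} \left(12 x + 9\right) e^{4 x}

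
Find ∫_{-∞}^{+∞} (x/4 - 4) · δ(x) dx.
-4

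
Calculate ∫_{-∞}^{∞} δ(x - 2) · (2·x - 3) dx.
1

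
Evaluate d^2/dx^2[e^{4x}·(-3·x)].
\left(- 48 x - 24\right) e^{4 x}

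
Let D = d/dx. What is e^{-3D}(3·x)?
3 x - 9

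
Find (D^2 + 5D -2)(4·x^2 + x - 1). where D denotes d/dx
- 8 x^{2} + 38 x + 15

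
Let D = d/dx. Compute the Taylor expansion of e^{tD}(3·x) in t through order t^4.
3 t + 3 x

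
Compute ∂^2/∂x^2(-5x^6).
- 150 x^{4}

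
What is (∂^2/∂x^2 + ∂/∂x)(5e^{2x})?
30 e^{2 x}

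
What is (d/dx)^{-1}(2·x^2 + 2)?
\frac{2 x^{3}}{3} + 2 x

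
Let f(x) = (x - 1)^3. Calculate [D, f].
3 \left(x - 1\right)^{2}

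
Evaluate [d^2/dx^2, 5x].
10\frac{d}{dx}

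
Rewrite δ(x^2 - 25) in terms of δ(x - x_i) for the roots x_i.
\frac{\delta(x - 5) + \delta(x + 5)}{10}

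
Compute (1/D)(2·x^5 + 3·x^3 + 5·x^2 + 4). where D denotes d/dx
\frac{x^{6}}{3} + \frac{3 x^{4}}{4} + \frac{5 x^{3}}{3} + 4 x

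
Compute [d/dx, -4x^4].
- 16 x^{3}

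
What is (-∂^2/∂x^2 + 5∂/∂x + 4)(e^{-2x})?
- 10 e^{- 2 x}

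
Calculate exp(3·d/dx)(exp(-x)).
e^{- x - 3}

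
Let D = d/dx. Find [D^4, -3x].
-12D^{3}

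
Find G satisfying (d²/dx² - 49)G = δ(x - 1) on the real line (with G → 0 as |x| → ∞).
-\frac{e^{-7|x - 1|}}{14}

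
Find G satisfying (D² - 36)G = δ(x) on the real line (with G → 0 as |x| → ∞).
-\frac{e^{-6|x|}}{12}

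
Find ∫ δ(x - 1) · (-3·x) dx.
-3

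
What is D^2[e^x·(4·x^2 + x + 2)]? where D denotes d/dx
\left(4 x^{2} + 17 x + 12\right) e^{x}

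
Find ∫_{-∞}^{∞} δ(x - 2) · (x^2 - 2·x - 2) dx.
-2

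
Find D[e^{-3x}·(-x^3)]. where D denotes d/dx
3 x^{2} \left(x - 1\right) e^{- 3 x}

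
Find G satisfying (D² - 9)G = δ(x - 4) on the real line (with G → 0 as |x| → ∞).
-\frac{e^{-3|x - 4|}}{6}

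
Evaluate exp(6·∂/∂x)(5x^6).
5 x^{6} + 180 x^{5} + 2700 x^{4} + 21600 x^{3} + 97200 x^{2} + 233280 x + 233280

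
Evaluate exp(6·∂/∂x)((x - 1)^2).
x^{2} + 10 x + 25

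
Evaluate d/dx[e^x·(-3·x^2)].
3 x \left(- x - 2\right) e^{x}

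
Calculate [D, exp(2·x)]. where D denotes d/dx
2 e^{2 x}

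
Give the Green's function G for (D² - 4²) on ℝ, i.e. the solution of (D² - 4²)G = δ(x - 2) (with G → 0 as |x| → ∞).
-\frac{e^{-4|x - 2|}}{8}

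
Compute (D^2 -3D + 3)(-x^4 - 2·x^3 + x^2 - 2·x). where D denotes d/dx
- 3 x^{4} + 6 x^{3} + 9 x^{2} - 24 x + 8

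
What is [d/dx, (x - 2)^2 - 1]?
2 x - 4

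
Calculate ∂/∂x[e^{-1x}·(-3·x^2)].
3 x \left(x - 2\right) e^{- x}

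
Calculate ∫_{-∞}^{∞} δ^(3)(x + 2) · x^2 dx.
0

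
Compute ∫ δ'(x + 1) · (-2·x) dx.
2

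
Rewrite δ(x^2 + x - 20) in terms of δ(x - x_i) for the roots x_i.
\frac{\delta(x + 5) + \delta(x - 4)}{9}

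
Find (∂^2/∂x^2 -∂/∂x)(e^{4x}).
12 e^{4 x}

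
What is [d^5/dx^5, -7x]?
-35\frac{d^{4}}{dx^{4}}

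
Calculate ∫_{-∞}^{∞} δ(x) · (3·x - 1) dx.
-1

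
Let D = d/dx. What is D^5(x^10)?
30240 x^{5}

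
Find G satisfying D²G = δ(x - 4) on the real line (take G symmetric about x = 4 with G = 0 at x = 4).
\frac{|x - 4|}{2}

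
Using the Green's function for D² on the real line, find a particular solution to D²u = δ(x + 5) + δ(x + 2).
\frac{|x + 5|}{2} + \frac{|x + 2|}{2}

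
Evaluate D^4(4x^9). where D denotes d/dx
12096 x^{5}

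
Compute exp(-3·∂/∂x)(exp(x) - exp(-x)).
- e^{3 - x} + e^{x - 3}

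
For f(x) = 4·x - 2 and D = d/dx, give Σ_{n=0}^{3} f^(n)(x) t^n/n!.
4 t + 4 x - 2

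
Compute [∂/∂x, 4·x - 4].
4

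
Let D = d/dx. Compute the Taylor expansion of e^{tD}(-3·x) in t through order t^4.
- 3 t - 3 x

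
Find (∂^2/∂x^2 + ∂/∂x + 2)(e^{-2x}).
4 e^{- 2 x}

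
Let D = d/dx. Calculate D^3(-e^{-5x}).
125 e^{- 5 x}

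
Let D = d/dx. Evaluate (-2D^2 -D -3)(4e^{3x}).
- 96 e^{3 x}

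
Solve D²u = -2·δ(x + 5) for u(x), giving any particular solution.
-|x + 5|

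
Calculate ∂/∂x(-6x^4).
- 24 x^{3}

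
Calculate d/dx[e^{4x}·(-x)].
\left(- 4 x - 1\right) e^{4 x}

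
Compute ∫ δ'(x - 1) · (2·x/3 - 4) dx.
- \frac{2}{3}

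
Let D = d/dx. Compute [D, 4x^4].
16 x^{3}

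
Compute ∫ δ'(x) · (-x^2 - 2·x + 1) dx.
2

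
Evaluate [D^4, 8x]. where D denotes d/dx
32D^{3}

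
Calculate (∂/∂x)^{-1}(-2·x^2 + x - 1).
- \frac{2 x^{3}}{3} + \frac{x^{2}}{2} - x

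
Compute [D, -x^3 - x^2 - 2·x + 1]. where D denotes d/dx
- 3 x^{2} - 2 x - 2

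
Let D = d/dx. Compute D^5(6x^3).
0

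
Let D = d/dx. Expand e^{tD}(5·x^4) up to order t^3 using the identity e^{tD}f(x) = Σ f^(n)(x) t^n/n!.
5 x \left(4 t^{3} + 6 t^{2} x + 4 t x^{2} + x^{3}\right)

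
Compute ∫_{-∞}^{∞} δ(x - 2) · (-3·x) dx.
-6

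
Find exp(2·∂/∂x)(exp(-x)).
e^{- x - 2}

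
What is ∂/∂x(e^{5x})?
5 e^{5 x}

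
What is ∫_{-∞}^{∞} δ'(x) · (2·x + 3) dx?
-2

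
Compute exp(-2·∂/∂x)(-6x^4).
- 6 x^{4} + 48 x^{3} - 144 x^{2} + 192 x - 96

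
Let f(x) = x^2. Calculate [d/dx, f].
2 x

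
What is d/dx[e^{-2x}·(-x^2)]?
2 x \left(x - 1\right) e^{- 2 x}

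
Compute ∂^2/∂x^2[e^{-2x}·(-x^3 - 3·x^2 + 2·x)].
2 \left(- 2 x^{3} + 13 x - 7\right) e^{- 2 x}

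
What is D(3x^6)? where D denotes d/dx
18 x^{5}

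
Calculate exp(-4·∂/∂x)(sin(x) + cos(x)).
\sqrt{2} \cos{\left(- x + \frac{\pi}{4} + 4 \right)}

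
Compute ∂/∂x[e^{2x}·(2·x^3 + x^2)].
2 x \left(2 x^{2} + 4 x + 1\right) e^{2 x}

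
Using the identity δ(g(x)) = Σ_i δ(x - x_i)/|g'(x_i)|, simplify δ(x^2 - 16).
\frac{\delta(x + 4) + \delta(x - 4)}{8}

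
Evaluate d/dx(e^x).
e^{x}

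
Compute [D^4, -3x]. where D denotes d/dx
-12D^{3}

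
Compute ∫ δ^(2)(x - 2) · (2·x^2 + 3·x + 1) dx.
4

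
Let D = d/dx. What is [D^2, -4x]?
-8D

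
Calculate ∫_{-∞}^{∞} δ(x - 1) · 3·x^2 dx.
3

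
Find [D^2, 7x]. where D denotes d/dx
14D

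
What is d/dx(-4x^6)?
- 24 x^{5}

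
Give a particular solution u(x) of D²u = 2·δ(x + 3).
|x + 3|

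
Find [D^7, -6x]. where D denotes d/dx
-42D^{6}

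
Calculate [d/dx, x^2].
2 x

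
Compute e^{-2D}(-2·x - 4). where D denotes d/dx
- 2 x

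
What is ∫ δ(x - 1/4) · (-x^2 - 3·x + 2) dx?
\frac{19}{16}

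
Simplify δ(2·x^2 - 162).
\frac{\delta(x - 9) + \delta(x + 9)}{36}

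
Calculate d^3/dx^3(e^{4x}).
64 e^{4 x}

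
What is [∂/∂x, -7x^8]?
- 56 x^{7}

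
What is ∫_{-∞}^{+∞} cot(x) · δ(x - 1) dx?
\cot{\left(1 \right)}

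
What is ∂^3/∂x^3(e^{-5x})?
- 125 e^{- 5 x}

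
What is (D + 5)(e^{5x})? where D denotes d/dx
10 e^{5 x}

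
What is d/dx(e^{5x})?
5 e^{5 x}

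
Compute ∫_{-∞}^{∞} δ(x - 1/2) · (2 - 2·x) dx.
1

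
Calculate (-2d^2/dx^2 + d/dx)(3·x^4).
12 x^{2} \left(x - 6\right)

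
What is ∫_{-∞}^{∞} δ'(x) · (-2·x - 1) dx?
2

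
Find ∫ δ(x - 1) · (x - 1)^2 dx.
0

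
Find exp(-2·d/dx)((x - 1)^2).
x^{2} - 6 x + 9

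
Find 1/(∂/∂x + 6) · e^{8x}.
\frac{e^{8 x}}{14}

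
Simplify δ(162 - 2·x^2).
\frac{\delta(x - 9) + \delta(x + 9)}{36}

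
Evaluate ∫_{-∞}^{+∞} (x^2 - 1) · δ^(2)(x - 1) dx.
2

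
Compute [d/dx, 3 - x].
-1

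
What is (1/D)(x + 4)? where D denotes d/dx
\frac{x^{2}}{2} + 4 x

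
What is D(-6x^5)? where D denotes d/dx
- 30 x^{4}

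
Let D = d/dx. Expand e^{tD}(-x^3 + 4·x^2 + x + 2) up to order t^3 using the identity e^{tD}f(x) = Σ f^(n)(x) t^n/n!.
- t^{3} + t^{2} \left(4 - 3 x\right) + t \left(- 3 x^{2} + 8 x + 1\right) - x^{3} + 4 x^{2} + x + 2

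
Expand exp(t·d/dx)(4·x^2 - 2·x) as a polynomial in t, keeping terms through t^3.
4 t^{2} + 2 t \left(4 x - 1\right) + 4 x^{2} - 2 x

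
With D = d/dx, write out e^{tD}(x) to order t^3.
t + x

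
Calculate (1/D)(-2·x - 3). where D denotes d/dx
- x^{2} - 3 x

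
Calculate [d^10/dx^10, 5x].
50\frac{d^{9}}{dx^{9}}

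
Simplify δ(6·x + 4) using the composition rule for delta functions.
\frac{\delta(x + 2/3)}{6}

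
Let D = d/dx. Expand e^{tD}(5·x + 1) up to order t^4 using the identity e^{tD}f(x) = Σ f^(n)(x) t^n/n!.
5 t + 5 x + 1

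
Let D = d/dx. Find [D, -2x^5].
- 10 x^{4}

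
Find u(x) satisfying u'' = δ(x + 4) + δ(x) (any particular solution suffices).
\frac{|x + 4|}{2} + \frac{|x|}{2}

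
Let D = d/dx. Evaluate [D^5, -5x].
-25D^{4}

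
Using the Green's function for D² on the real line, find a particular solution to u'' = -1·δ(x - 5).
-\frac{|x - 5|}{2}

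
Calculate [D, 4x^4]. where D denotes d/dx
16 x^{3}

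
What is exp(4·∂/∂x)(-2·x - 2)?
- 2 x - 10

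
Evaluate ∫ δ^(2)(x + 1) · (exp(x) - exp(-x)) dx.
- 2 \sinh{\left(1 \right)}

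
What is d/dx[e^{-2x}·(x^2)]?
2 x \left(1 - x\right) e^{- 2 x}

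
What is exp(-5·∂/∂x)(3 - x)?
8 - x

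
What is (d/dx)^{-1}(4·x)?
2 x^{2}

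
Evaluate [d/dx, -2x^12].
- 24 x^{11}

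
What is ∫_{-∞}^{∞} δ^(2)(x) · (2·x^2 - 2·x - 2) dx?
4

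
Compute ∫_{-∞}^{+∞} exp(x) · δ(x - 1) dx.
e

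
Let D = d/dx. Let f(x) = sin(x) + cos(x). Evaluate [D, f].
- \sin{\left(x \right)} + \cos{\left(x \right)}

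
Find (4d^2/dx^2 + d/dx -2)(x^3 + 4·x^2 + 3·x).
- 2 x^{3} - 5 x^{2} + 26 x + 35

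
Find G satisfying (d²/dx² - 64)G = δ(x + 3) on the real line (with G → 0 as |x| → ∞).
-\frac{e^{-8|x + 3|}}{16}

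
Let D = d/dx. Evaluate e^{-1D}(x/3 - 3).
\frac{x}{3} - \frac{10}{3}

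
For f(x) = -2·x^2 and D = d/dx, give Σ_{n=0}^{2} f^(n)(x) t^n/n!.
- 2 t^{2} - 4 t x - 2 x^{2}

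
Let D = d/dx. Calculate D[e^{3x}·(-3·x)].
\left(- 9 x - 3\right) e^{3 x}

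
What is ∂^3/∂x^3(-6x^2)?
0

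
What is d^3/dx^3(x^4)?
24 x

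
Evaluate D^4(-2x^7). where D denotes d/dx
- 1680 x^{3}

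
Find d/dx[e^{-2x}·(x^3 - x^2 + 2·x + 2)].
\left(- 2 x^{3} + 5 x^{2} - 6 x - 2\right) e^{- 2 x}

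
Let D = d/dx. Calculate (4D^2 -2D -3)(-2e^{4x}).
- 106 e^{4 x}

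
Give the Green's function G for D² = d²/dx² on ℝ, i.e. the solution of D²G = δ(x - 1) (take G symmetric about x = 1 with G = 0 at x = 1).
\frac{|x - 1|}{2}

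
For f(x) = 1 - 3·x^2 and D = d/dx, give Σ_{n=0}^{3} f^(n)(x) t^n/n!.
- 3 t^{2} - 6 t x - 3 x^{2} + 1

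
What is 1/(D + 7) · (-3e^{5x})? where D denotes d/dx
- \frac{e^{5 x}}{4}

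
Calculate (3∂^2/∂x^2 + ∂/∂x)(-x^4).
4 x^{2} \left(- x - 9\right)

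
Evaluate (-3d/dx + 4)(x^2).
2 x \left(2 x - 3\right)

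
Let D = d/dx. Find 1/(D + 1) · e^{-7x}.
- \frac{e^{- 7 x}}{6}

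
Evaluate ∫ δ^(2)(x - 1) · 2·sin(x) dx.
- 2 \sin{\left(1 \right)}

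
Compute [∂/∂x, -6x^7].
- 42 x^{6}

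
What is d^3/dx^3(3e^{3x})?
81 e^{3 x}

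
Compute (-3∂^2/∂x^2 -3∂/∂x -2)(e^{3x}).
- 38 e^{3 x}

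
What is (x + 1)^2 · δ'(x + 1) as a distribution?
0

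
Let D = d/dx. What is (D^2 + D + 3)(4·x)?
12 x + 4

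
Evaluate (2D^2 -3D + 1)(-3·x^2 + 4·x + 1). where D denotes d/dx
- 3 x^{2} + 22 x - 23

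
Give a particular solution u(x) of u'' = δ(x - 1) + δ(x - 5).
\frac{|x - 1|}{2} + \frac{|x - 5|}{2}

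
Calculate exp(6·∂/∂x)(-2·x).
- 2 x - 12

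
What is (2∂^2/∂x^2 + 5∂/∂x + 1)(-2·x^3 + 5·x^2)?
- 2 x^{3} - 25 x^{2} + 26 x + 20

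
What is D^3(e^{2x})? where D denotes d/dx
8 e^{2 x}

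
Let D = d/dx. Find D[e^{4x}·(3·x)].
\left(12 x + 3\right) e^{4 x}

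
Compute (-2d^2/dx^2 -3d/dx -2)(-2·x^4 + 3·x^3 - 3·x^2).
4 x^{4} + 18 x^{3} + 27 x^{2} - 18 x + 12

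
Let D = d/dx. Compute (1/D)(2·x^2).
\frac{2 x^{3}}{3}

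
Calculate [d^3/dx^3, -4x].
-12\frac{d^{2}}{dx^{2}}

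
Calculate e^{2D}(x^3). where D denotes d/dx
x^{3} + 6 x^{2} + 12 x + 8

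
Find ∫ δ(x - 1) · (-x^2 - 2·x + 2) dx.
-1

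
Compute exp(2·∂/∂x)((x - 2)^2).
x^{2}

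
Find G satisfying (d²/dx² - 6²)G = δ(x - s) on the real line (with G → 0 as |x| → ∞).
-\frac{e^{-6|x-s|}}{12}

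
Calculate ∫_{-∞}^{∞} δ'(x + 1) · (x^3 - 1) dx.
-3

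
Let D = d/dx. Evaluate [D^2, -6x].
-12D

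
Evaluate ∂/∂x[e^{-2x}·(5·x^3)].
x^{2} \left(15 - 10 x\right) e^{- 2 x}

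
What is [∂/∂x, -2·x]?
-2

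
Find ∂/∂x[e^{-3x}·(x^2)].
x \left(2 - 3 x\right) e^{- 3 x}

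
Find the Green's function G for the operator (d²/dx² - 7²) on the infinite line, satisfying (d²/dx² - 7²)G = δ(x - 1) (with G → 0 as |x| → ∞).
-\frac{e^{-7|x - 1|}}{14}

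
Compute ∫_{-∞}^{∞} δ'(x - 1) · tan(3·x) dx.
- \frac{3}{\cos^{2}{\left(3 \right)}}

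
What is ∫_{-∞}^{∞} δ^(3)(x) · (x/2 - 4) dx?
0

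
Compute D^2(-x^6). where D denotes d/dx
- 30 x^{4}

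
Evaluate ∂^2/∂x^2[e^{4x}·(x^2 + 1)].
\left(16 x^{2} + 16 x + 18\right) e^{4 x}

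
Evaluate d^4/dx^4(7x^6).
2520 x^{2}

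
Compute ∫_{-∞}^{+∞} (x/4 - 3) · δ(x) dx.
-3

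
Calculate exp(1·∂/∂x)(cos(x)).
\cos{\left(x + 1 \right)}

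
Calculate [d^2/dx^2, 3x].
6\frac{d}{dx}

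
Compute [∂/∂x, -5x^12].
- 60 x^{11}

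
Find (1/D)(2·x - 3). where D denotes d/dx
x^{2} - 3 x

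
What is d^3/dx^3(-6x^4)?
- 144 x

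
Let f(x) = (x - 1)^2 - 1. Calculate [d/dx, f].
2 x - 2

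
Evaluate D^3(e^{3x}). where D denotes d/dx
27 e^{3 x}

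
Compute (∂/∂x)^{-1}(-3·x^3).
- \frac{3 x^{4}}{4}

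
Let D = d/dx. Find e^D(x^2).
x^{2} + 2 x + 1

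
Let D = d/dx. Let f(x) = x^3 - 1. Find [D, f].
3 x^{2}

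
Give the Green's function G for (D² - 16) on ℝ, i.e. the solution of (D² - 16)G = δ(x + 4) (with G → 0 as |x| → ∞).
-\frac{e^{-4|x + 4|}}{8}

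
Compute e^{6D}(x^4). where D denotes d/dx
x^{4} + 24 x^{3} + 216 x^{2} + 864 x + 1296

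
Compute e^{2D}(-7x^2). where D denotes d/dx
- 7 x^{2} - 28 x - 28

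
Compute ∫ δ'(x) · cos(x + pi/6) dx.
\frac{1}{2}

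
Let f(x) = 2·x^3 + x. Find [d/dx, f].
6 x^{2} + 1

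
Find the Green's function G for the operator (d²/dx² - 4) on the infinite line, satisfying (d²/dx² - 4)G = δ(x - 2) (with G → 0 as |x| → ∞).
-\frac{e^{-2|x - 2|}}{4}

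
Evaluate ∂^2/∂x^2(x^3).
6 x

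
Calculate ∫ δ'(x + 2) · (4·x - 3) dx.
-4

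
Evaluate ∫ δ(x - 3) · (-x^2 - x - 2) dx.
-14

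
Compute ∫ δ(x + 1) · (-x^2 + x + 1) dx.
-1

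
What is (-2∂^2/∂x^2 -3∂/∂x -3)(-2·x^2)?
6 x^{2} + 12 x + 8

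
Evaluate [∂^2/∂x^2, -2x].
-4\frac{d}{dx}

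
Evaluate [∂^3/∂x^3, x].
3\frac{d^{2}}{dx^{2}}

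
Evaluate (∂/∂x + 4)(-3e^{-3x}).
- 3 e^{- 3 x}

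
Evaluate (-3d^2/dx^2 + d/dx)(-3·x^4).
12 x^{2} \left(9 - x\right)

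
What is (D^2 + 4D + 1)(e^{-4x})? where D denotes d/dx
e^{- 4 x}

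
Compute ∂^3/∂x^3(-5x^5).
- 300 x^{2}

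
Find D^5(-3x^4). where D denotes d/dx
0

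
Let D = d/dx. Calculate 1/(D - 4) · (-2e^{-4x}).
\frac{e^{- 4 x}}{4}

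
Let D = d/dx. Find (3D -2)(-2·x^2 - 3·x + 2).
4 x^{2} - 6 x - 13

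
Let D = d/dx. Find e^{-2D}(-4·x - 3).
5 - 4 x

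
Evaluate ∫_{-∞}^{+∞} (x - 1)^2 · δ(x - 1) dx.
0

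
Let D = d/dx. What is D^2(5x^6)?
150 x^{4}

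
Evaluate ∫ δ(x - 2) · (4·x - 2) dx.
6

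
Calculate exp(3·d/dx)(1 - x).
- x - 2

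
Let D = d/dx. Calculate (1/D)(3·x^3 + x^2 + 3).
\frac{3 x^{4}}{4} + \frac{x^{3}}{3} + 3 x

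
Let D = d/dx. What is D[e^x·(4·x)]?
4 \left(x + 1\right) e^{x}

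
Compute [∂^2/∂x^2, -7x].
-14\frac{d}{dx}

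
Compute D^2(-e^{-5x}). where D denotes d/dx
- 25 e^{- 5 x}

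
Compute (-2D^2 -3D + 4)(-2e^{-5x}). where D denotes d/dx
62 e^{- 5 x}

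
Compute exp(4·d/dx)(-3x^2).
- 3 x^{2} - 24 x - 48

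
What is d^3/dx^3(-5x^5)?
- 300 x^{2}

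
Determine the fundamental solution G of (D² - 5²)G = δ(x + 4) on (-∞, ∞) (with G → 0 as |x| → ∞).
-\frac{e^{-5|x + 4|}}{10}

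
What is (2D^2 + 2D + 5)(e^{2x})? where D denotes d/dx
17 e^{2 x}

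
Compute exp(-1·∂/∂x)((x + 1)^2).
x^{2}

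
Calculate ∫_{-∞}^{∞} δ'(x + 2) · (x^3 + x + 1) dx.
-13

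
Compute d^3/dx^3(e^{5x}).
125 e^{5 x}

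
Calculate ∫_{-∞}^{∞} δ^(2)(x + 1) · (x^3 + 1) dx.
-6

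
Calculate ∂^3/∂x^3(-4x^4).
- 96 x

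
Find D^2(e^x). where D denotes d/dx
e^{x}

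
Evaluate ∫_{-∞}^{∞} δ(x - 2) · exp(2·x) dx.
e^{4}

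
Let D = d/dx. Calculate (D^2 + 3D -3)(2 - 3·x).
9 x - 15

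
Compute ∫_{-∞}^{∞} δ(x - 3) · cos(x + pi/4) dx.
\cos{\left(\frac{\pi}{4} + 3 \right)}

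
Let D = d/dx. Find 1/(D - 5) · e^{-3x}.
- \frac{e^{- 3 x}}{8}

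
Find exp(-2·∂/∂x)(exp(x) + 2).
e^{x - 2} + 2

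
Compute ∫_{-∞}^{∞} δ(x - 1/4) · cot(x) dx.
\cot{\left(\frac{1}{4} \right)}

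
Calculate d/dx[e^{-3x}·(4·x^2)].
4 x \left(2 - 3 x\right) e^{- 3 x}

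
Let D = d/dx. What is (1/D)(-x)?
- \frac{x^{2}}{2}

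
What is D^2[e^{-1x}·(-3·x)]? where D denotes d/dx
3 \left(2 - x\right) e^{- x}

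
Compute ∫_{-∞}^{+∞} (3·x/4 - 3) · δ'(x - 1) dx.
- \frac{3}{4}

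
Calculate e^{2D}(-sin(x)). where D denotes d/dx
- \sin{\left(x + 2 \right)}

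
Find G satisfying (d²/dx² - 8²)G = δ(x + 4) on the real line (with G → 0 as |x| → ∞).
-\frac{e^{-8|x + 4|}}{16}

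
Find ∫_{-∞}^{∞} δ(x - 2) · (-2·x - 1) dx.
-5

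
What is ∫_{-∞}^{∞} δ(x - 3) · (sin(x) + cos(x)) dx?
\cos{\left(3 \right)} + \sin{\left(3 \right)}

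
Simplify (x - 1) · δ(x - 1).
0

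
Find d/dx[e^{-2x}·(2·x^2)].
4 x \left(1 - x\right) e^{- 2 x}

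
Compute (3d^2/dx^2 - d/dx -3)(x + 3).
- 3 x - 10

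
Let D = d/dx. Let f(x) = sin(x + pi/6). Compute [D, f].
\cos{\left(x + \frac{\pi}{6} \right)}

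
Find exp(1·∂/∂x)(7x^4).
7 x^{4} + 28 x^{3} + 42 x^{2} + 28 x + 7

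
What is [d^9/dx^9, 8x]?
72\frac{d^{8}}{dx^{8}}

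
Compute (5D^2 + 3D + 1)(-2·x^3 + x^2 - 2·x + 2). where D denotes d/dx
- 2 x^{3} - 17 x^{2} - 56 x + 6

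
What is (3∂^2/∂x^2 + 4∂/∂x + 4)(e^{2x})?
24 e^{2 x}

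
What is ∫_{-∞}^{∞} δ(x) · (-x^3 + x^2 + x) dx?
0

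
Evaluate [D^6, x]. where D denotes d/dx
6D^{5}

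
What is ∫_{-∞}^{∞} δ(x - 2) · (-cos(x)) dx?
- \cos{\left(2 \right)}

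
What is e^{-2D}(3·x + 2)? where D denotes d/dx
3 x - 4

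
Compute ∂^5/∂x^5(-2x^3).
0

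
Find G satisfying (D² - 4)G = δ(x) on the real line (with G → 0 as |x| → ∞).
-\frac{e^{-2|x|}}{4}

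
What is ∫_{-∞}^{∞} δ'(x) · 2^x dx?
- \log{\left(2 \right)}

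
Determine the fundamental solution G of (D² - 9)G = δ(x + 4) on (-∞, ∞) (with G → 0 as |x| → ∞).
-\frac{e^{-3|x + 4|}}{6}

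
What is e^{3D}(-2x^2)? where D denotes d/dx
- 2 x^{2} - 12 x - 18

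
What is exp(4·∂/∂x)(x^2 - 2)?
x^{2} + 8 x + 14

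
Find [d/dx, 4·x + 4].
4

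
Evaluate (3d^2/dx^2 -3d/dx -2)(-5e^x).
10 e^{x}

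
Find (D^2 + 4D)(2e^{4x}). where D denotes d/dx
64 e^{4 x}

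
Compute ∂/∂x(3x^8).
24 x^{7}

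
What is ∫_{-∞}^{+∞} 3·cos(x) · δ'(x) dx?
0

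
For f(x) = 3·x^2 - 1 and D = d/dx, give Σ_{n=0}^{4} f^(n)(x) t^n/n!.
3 t^{2} + 6 t x + 3 x^{2} - 1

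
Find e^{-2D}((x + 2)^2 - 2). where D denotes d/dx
x^{2} - 2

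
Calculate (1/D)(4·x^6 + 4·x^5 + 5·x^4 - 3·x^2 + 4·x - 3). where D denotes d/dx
\frac{4 x^{7}}{7} + \frac{2 x^{6}}{3} + x^{5} - x^{3} + 2 x^{2} - 3 x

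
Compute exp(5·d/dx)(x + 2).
x + 7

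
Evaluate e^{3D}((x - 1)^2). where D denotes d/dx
x^{2} + 4 x + 4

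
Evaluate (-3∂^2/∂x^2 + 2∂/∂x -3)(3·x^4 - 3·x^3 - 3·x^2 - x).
- 9 x^{4} + 33 x^{3} - 117 x^{2} + 45 x + 16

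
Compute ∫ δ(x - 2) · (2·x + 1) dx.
5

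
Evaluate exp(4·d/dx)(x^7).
x^{7} + 28 x^{6} + 336 x^{5} + 2240 x^{4} + 8960 x^{3} + 21504 x^{2} + 28672 x + 16384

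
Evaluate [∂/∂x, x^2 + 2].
2 x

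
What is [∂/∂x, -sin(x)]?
- \cos{\left(x \right)}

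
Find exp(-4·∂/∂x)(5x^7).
5 x^{7} - 140 x^{6} + 1680 x^{5} - 11200 x^{4} + 44800 x^{3} - 107520 x^{2} + 143360 x - 81920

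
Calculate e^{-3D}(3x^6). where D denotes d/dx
3 x^{6} - 54 x^{5} + 405 x^{4} - 1620 x^{3} + 3645 x^{2} - 4374 x + 2187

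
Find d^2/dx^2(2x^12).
264 x^{10}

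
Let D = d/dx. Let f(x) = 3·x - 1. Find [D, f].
3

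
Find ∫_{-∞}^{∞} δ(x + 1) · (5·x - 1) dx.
-6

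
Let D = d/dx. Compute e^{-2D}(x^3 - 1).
x^{3} - 6 x^{2} + 12 x - 9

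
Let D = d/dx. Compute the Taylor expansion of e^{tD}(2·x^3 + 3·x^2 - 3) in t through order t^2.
t^{2} \left(6 x + 3\right) + 6 t x \left(x + 1\right) + 2 x^{3} + 3 x^{2} - 3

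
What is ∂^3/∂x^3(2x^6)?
240 x^{3}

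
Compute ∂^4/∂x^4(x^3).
0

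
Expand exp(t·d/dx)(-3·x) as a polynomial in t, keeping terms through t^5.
- 3 t - 3 x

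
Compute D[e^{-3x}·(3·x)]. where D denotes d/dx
3 \left(1 - 3 x\right) e^{- 3 x}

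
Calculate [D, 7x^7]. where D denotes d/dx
49 x^{6}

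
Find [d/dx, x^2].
2 x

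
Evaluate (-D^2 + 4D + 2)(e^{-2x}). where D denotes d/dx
- 10 e^{- 2 x}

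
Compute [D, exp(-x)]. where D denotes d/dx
- e^{- x}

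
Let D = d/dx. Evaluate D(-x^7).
- 7 x^{6}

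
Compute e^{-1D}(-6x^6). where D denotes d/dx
- 6 x^{6} + 36 x^{5} - 90 x^{4} + 120 x^{3} - 90 x^{2} + 36 x - 6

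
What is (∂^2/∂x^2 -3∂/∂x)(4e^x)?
- 8 e^{x}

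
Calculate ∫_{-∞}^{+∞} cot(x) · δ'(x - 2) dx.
\frac{1}{\sin^{2}{\left(2 \right)}}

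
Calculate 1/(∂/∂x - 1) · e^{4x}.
\frac{e^{4 x}}{3}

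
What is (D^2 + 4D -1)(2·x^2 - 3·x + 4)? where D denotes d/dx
- 2 x^{2} + 19 x - 12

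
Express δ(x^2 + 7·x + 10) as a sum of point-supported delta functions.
\frac{\delta(x + 5) + \delta(x + 2)}{3}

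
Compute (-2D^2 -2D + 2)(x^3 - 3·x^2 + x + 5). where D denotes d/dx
2 x^{3} - 12 x^{2} + 2 x + 20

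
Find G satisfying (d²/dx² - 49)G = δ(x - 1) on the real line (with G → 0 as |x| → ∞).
-\frac{e^{-7|x - 1|}}{14}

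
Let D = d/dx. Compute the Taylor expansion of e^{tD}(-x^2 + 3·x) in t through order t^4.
- t^{2} - t \left(2 x - 3\right) - x^{2} + 3 x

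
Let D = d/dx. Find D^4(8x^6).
2880 x^{2}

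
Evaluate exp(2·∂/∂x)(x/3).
\frac{x}{3} + \frac{2}{3}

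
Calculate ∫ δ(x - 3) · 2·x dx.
6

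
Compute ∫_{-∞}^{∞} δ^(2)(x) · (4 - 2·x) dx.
0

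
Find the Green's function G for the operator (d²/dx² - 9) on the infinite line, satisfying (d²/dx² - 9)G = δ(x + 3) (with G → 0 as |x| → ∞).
-\frac{e^{-3|x + 3|}}{6}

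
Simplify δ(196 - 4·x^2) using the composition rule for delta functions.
\frac{\delta(x - 7) + \delta(x + 7)}{56}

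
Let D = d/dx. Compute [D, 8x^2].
16 x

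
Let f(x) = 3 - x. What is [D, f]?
-1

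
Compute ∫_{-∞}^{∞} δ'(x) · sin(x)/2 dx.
- \frac{1}{2}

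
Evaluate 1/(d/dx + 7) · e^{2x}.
\frac{e^{2 x}}{9}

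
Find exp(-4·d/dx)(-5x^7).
- 5 x^{7} + 140 x^{6} - 1680 x^{5} + 11200 x^{4} - 44800 x^{3} + 107520 x^{2} - 143360 x + 81920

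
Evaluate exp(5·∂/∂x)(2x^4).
2 x^{4} + 40 x^{3} + 300 x^{2} + 1000 x + 1250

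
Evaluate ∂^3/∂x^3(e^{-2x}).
- 8 e^{- 2 x}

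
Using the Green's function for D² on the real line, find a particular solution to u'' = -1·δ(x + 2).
-\frac{|x + 2|}{2}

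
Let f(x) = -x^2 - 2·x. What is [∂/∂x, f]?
- 2 x - 2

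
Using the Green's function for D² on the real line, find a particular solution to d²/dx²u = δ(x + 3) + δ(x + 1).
\frac{|x + 3|}{2} + \frac{|x + 1|}{2}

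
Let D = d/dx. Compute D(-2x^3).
- 6 x^{2}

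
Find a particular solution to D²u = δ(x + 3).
\frac{|x + 3|}{2}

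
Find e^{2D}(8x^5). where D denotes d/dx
8 x^{5} + 80 x^{4} + 320 x^{3} + 640 x^{2} + 640 x + 256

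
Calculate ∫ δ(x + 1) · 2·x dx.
-2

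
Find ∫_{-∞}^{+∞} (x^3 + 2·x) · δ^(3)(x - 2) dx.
-6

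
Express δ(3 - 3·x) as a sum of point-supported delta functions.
\frac{\delta(x - 1)}{3}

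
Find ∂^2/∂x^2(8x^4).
96 x^{2}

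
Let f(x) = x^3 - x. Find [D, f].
3 x^{2} - 1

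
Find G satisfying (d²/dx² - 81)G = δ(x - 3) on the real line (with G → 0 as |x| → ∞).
-\frac{e^{-9|x - 3|}}{18}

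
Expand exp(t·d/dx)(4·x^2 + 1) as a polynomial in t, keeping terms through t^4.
4 t^{2} + 8 t x + 4 x^{2} + 1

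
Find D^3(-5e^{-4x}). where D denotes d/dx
320 e^{- 4 x}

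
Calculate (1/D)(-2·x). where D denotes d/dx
- x^{2}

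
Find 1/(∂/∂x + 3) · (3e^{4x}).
\frac{3 e^{4 x}}{7}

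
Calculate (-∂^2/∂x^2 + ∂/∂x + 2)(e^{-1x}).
0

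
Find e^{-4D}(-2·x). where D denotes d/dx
8 - 2 x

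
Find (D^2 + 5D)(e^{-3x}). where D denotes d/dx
- 6 e^{- 3 x}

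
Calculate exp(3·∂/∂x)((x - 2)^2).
x^{2} + 2 x + 1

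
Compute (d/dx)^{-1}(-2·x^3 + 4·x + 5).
- \frac{x^{4}}{2} + 2 x^{2} + 5 x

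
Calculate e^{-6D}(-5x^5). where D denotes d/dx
- 5 x^{5} + 150 x^{4} - 1800 x^{3} + 10800 x^{2} - 32400 x + 38880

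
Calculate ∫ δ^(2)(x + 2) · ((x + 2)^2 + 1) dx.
2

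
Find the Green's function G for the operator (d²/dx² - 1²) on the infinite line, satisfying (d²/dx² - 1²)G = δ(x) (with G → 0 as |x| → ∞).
-\frac{e^{-|x|}}{2}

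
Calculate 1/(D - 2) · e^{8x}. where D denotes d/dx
\frac{e^{8 x}}{6}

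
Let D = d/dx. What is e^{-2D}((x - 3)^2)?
x^{2} - 10 x + 25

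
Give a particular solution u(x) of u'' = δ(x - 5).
\frac{|x - 5|}{2}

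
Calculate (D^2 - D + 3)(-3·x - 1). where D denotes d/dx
- 9 x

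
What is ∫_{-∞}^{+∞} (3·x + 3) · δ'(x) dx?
-3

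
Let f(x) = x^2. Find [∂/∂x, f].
2 x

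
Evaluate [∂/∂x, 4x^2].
8 x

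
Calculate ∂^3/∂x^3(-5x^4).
- 120 x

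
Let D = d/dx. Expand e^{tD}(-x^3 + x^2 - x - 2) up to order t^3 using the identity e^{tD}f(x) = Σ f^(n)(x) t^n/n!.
- t^{3} - t^{2} \left(3 x - 1\right) - t \left(3 x^{2} - 2 x + 1\right) - x^{3} + x^{2} - x - 2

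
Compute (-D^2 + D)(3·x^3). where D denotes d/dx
9 x \left(x - 2\right)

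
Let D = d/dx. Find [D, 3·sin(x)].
3 \cos{\left(x \right)}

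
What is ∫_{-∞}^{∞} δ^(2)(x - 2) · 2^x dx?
4 \log{\left(2 \right)}^{2}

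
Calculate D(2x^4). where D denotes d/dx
8 x^{3}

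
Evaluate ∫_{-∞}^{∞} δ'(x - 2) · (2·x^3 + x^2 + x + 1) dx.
-29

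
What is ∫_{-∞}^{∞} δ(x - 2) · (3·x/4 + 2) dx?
\frac{7}{2}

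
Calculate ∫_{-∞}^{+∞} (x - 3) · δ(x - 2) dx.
-1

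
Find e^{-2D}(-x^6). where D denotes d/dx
- x^{6} + 12 x^{5} - 60 x^{4} + 160 x^{3} - 240 x^{2} + 192 x - 64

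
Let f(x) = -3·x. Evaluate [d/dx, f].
-3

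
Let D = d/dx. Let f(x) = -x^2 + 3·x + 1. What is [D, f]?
3 - 2 x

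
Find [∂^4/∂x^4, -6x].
-24\frac{d^{3}}{dx^{3}}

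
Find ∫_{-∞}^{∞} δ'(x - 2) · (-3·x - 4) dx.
3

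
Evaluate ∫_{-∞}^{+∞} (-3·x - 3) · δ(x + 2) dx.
3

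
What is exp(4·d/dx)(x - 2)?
x + 2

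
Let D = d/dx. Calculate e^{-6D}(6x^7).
6 x^{7} - 252 x^{6} + 4536 x^{5} - 45360 x^{4} + 272160 x^{3} - 979776 x^{2} + 1959552 x - 1679616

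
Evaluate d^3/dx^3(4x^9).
2016 x^{6}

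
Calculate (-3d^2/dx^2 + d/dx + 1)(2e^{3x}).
- 46 e^{3 x}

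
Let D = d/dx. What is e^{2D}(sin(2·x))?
\sin{\left(2 x + 4 \right)}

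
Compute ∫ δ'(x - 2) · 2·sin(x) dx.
- 2 \cos{\left(2 \right)}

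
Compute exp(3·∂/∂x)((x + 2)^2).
x^{2} + 10 x + 25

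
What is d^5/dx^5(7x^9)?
105840 x^{4}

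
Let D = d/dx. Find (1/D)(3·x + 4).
\frac{3 x^{2}}{2} + 4 x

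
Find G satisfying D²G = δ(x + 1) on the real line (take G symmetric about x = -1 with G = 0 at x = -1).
\frac{|x + 1|}{2}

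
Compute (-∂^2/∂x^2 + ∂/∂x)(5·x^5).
25 x^{3} \left(x - 4\right)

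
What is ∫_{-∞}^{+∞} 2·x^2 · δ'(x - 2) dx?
-8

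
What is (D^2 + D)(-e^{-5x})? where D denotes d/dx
- 20 e^{- 5 x}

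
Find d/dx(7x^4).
28 x^{3}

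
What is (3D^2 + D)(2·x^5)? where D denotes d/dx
10 x^{3} \left(x + 12\right)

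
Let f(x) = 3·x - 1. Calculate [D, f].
3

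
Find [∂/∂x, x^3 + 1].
3 x^{2}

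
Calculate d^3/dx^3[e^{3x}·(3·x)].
81 \left(x + 1\right) e^{3 x}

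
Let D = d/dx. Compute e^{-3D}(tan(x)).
\tan{\left(x - 3 \right)}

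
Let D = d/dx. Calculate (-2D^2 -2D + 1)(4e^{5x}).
- 236 e^{5 x}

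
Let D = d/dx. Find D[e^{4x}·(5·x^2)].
10 x \left(2 x + 1\right) e^{4 x}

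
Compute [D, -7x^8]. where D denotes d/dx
- 56 x^{7}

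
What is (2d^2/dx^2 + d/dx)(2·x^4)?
8 x^{2} \left(x + 6\right)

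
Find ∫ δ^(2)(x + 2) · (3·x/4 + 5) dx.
0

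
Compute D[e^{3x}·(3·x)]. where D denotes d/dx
\left(9 x + 3\right) e^{3 x}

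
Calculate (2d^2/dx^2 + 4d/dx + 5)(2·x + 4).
10 x + 28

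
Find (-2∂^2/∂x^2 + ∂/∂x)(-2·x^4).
8 x^{2} \left(6 - x\right)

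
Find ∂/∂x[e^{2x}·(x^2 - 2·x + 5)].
2 \left(x^{2} - x + 4\right) e^{2 x}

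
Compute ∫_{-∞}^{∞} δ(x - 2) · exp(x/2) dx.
e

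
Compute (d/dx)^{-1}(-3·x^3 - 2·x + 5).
- \frac{3 x^{4}}{4} - x^{2} + 5 x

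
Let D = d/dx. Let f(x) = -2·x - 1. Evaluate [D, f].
-2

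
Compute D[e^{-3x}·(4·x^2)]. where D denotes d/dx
4 x \left(2 - 3 x\right) e^{- 3 x}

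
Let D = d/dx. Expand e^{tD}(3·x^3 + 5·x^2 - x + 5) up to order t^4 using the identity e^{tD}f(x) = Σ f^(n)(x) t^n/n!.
3 t^{3} + t^{2} \left(9 x + 5\right) + t \left(9 x^{2} + 10 x - 1\right) + 3 x^{3} + 5 x^{2} - x + 5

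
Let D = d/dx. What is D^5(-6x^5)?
-720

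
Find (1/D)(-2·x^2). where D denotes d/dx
- \frac{2 x^{3}}{3}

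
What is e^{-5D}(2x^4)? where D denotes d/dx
2 x^{4} - 40 x^{3} + 300 x^{2} - 1000 x + 1250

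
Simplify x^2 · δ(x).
0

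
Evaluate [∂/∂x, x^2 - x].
2 x - 1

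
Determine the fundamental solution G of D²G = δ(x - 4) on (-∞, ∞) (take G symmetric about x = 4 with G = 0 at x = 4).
\frac{|x - 4|}{2}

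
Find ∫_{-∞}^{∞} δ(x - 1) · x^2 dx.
1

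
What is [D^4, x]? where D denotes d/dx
4D^{3}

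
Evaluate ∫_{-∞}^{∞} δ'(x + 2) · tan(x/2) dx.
- \frac{\tan^{2}{\left(1 \right)}}{2} - \frac{1}{2}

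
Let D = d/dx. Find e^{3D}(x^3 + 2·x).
x^{3} + 9 x^{2} + 29 x + 33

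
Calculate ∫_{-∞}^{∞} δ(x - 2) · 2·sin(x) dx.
2 \sin{\left(2 \right)}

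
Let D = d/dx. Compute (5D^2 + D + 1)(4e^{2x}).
92 e^{2 x}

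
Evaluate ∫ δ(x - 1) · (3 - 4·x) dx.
-1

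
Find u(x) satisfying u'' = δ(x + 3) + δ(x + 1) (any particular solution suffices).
\frac{|x + 3|}{2} + \frac{|x + 1|}{2}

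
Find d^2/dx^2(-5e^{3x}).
- 45 e^{3 x}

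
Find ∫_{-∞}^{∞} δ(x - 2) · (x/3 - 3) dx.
- \frac{7}{3}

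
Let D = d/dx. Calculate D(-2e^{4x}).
- 8 e^{4 x}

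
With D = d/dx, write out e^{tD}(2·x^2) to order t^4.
2 t^{2} + 4 t x + 2 x^{2}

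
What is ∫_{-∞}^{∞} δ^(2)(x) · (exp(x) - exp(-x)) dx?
0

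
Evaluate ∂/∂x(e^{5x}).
5 e^{5 x}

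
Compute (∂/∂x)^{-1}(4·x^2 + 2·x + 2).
\frac{4 x^{3}}{3} + x^{2} + 2 x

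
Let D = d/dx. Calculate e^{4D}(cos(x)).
\cos{\left(x + 4 \right)}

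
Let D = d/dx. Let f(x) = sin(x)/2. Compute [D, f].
\frac{\cos{\left(x \right)}}{2}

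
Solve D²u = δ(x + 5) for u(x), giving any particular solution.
\frac{|x + 5|}{2}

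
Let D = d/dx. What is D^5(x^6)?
720 x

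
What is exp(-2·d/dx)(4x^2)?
4 x^{2} - 16 x + 16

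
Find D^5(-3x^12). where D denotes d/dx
- 285120 x^{7}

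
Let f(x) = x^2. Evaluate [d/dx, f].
2 x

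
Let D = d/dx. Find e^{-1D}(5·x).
5 x - 5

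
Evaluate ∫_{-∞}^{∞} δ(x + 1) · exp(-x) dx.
e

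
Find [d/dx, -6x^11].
- 66 x^{10}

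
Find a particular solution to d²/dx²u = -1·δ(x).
-\frac{|x|}{2}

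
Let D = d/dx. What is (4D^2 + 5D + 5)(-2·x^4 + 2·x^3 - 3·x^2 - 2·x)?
- 10 x^{4} - 30 x^{3} - 81 x^{2} + 8 x - 34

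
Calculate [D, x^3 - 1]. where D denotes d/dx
3 x^{2}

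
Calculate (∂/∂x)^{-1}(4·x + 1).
2 x^{2} + x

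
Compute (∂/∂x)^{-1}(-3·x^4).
- \frac{3 x^{5}}{5}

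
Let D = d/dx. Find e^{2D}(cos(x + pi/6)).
\cos{\left(x + \frac{\pi}{6} + 2 \right)}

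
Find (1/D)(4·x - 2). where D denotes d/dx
2 x^{2} - 2 x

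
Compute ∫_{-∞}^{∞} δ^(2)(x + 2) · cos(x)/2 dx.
- \frac{\cos{\left(2 \right)}}{2}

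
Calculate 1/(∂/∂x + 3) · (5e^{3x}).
\frac{5 e^{3 x}}{6}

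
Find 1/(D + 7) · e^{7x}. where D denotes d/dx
\frac{e^{7 x}}{14}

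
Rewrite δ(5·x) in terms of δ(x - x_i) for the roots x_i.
\frac{\delta(x)}{5}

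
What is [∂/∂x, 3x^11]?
33 x^{10}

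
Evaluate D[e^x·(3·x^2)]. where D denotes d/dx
3 x \left(x + 2\right) e^{x}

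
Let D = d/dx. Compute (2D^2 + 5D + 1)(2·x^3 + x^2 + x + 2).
2 x^{3} + 31 x^{2} + 35 x + 11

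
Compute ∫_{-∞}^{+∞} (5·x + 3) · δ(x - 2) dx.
13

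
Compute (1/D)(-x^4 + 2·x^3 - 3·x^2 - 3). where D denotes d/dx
- \frac{x^{5}}{5} + \frac{x^{4}}{2} - x^{3} - 3 x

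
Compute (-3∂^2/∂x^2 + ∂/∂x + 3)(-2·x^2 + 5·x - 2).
- 6 x^{2} + 11 x + 11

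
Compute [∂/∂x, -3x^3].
- 9 x^{2}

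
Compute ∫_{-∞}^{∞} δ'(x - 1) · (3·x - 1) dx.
-3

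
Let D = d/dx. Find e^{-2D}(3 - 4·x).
11 - 4 x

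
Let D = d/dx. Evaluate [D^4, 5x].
20D^{3}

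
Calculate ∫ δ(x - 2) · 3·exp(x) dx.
3 e^{2}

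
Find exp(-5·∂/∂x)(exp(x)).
e^{x - 5}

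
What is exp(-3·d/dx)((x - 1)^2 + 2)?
x^{2} - 8 x + 18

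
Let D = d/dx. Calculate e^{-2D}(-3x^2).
- 3 x^{2} + 12 x - 12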